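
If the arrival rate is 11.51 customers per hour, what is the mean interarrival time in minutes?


Mean interarrival time = 60/lambda = 60/11.51 = 5.21 minutes

5.21 minutes


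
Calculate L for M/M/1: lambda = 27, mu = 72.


rho = 27/72; L = rho/(1-rho) = 0.6

0.6


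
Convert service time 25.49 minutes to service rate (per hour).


mu = 60 / avg_service_time = 60 / 25.49 = 2.35 per hour

2.35 per hour


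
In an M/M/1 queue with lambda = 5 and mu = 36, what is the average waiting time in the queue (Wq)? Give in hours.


rho = 5/36; Wq = rho/(mu - lambda) = 0.0045 hours

0.0045 hours


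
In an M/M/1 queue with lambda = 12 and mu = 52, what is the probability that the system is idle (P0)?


P0 = 1 - rho = 1 - 12/52 = 0.7692

0.7692


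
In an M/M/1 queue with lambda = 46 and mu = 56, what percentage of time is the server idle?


Idle fraction = (1 - rho) * 100 = (1 - 46/56) * 100 = 17.9%

17.9%


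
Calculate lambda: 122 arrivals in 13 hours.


lambda = total arrivals / time = 122 / 13 = 9.38 per hour

9.38 per hour


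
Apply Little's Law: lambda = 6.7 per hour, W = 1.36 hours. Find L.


L = lambda * W = 6.7 * 1.36 = 9.11

9.11


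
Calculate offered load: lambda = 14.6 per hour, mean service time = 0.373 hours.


Offered load a = lambda * E[S] = 14.6 * 0.373 = 5.45 Erlangs

5.45 Erlangs


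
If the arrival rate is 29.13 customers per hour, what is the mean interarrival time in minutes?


Mean interarrival time = 60/lambda = 60/29.13 = 2.06 minutes

2.06 minutes


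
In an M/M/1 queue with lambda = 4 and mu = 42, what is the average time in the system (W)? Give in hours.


W = 1/(mu - lambda) = 1/(42 - 4) = 0.0263 hours

0.0263 hours


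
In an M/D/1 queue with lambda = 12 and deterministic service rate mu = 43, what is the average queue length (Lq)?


M/D/1: Lq = rho^2 / (2*(1-rho)) where rho = 12/43; Lq = 0.05

0.05


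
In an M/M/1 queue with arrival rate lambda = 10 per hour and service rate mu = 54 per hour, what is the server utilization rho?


rho = lambda/mu = 10/54 = 0.1852

0.1852


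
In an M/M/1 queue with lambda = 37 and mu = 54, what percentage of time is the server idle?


Idle fraction = (1 - rho) * 100 = (1 - 37/54) * 100 = 31.5%

31.5%


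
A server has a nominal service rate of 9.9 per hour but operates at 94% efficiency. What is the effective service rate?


Effective rate = mu * efficiency = 9.9 * 0.94 = 9.31 per hour

9.31 per hour


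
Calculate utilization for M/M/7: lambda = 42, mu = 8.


rho = lambda/(c*mu) = 42/(7*8) = 0.75

0.75


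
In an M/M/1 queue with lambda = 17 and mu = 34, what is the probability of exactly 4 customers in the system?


rho = 17/34; P(n) = (1-rho)*rho^n = (1-17/34)*(17/34)^4 = 0.0313

0.0313


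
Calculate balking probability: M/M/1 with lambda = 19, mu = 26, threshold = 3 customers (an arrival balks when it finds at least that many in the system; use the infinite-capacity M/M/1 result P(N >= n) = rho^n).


P(N >= 3) = rho^3 = (19/26)^3 = 0.3902

0.3902


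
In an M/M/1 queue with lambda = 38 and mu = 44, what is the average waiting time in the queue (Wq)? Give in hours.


rho = 38/44; Wq = rho/(mu - lambda) = 0.1439 hours

0.1439 hours


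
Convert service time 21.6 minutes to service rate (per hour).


mu = 60 / avg_service_time = 60 / 21.6 = 2.78 per hour

2.78 per hour


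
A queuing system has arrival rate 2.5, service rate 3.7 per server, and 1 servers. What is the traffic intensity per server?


rho = lambda / (c * mu) = 2.5 / (1 * 3.7) = 0.6757

0.6757


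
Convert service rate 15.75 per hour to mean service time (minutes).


Mean service time = 60/mu = 60/15.75 = 3.81 minutes

3.81 minutes


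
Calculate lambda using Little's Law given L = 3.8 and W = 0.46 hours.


lambda = L / W = 3.8 / 0.46 = 8.26 per hour

8.26 per hour


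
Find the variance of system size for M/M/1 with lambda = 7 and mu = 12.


rho = 7/12; Var(N) = rho/(1-rho)^2 = 3.36

3.36


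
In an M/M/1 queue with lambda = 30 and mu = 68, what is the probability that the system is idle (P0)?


P0 = 1 - rho = 1 - 30/68 = 0.5588

0.5588


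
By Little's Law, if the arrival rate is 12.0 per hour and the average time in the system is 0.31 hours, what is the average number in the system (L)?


L = lambda * W = 12.0 * 0.31 = 3.72

3.72


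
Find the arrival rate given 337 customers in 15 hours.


lambda = total arrivals / time = 337 / 15 = 22.47 per hour

22.47 per hour


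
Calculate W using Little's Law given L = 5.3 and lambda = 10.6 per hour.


W = L / lambda = 5.3 / 10.6 = 0.5 hours

0.5 hours


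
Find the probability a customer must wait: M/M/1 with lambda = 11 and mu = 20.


P(wait) = rho = lambda/mu = 11/20 = 0.55

0.55


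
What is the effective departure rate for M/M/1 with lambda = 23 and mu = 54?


For a stable queue (lambda < mu), throughput = lambda = 23 per hour

23 per hour


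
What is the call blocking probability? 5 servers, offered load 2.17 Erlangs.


B(N,A) = (A^N/N!) / sum(A^k/k!, k=0..N) with N=5, A=2.17 = 0.0469

0.0469


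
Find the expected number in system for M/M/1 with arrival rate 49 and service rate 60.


rho = 49/60; L = rho/(1-rho) = 4.45

4.45


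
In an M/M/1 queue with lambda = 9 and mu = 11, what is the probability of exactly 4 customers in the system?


rho = 9/11; P(n) = (1-rho)*rho^n = (1-9/11)*(9/11)^4 = 0.0815

0.0815


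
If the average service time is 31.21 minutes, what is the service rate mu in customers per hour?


mu = 60 / avg_service_time = 60 / 31.21 = 1.92 per hour

1.92 per hour


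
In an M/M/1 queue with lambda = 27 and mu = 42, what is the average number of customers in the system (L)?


rho = 27/42; L = rho/(1-rho) = 1.8

1.8


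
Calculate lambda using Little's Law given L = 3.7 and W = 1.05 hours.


lambda = L / W = 3.7 / 1.05 = 3.52 per hour

3.52 per hour


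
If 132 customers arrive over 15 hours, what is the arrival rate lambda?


lambda = total arrivals / time = 132 / 15 = 8.8 per hour

8.8 per hour


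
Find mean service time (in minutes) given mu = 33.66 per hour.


Mean service time = 60/mu = 60/33.66 = 1.78 minutes

1.78 minutes


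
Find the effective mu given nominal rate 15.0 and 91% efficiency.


Effective rate = mu * efficiency = 15.0 * 0.91 = 13.65 per hour

13.65 per hour


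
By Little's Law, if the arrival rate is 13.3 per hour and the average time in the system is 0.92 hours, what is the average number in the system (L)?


L = lambda * W = 13.3 * 0.92 = 12.24

12.24


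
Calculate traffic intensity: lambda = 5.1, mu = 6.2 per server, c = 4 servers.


rho = lambda / (c * mu) = 5.1 / (4 * 6.2) = 0.2056

0.2056


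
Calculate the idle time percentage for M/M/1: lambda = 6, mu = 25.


Idle fraction = (1 - rho) * 100 = (1 - 6/25) * 100 = 76.0%

76.0%


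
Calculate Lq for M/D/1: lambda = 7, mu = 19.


M/D/1: Lq = rho^2 / (2*(1-rho)) where rho = 7/19; Lq = 0.11

0.11


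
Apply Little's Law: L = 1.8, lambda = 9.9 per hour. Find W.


W = L / lambda = 1.8 / 9.9 = 0.1818 hours

0.1818 hours


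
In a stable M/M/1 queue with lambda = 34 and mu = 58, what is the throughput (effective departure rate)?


For a stable queue (lambda < mu), throughput = lambda = 34 per hour

34 per hour


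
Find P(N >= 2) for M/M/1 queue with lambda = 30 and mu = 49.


P(N >= 2) = rho^2 = (30/49)^2 = 0.3748

0.3748


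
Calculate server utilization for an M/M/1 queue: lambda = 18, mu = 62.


rho = lambda/mu = 18/62 = 0.2903

0.2903


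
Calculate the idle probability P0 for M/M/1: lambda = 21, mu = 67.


P0 = 1 - rho = 1 - 21/67 = 0.6866

0.6866


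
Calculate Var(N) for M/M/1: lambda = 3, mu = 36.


rho = 3/36; Var(N) = rho/(1-rho)^2 = 0.1

0.1


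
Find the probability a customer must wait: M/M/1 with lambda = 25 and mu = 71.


P(wait) = rho = lambda/mu = 25/71 = 0.3521

0.3521


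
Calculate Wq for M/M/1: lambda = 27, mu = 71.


rho = 27/71; Wq = rho/(mu - lambda) = 0.0086 hours

0.0086 hours


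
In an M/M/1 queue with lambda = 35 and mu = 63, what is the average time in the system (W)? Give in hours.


W = 1/(mu - lambda) = 1/(63 - 35) = 0.0357 hours

0.0357 hours


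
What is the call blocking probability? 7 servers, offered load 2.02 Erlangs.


B(N,A) = (A^N/N!) / sum(A^k/k!, k=0..N) with N=7, A=2.02 = 0.0036

0.0036


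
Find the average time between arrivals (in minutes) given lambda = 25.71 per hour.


Mean interarrival time = 60/lambda = 60/25.71 = 2.33 minutes

2.33 minutes


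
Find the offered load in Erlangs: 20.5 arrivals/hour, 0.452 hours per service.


Offered load a = lambda * E[S] = 20.5 * 0.452 = 9.27 Erlangs

9.27 Erlangs


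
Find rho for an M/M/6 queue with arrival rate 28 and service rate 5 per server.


rho = lambda/(c*mu) = 28/(6*5) = 0.9333

0.9333


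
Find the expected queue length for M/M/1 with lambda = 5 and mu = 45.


rho = 5/45; Lq = rho^2/(1-rho) = 0.01

0.01


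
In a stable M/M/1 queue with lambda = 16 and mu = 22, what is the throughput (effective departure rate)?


For a stable queue (lambda < mu), throughput = lambda = 16 per hour

16 per hour


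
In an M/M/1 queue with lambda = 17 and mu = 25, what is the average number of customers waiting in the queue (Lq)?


rho = 17/25; Lq = rho^2/(1-rho) = 1.45

1.45


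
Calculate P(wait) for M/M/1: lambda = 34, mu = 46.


P(wait) = rho = lambda/mu = 34/46 = 0.7391

0.7391


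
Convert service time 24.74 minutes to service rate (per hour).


mu = 60 / avg_service_time = 60 / 24.74 = 2.43 per hour

2.43 per hour


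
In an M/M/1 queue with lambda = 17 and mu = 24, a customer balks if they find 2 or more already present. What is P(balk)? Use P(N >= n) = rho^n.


P(N >= 2) = rho^2 = (17/24)^2 = 0.5017

0.5017


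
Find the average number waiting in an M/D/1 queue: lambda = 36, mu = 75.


M/D/1: Lq = rho^2 / (2*(1-rho)) where rho = 36/75; Lq = 0.22

0.22


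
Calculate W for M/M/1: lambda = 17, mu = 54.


W = 1/(mu - lambda) = 1/(54 - 17) = 0.027 hours

0.027 hours


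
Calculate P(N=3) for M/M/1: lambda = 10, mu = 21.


rho = 10/21; P(n) = (1-rho)*rho^n = (1-10/21)*(10/21)^3 = 0.0566

0.0566


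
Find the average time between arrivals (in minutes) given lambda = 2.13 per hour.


Mean interarrival time = 60/lambda = 60/2.13 = 28.17 minutes

28.17 minutes


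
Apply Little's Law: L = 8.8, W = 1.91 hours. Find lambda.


lambda = L / W = 8.8 / 1.91 = 4.61 per hour

4.61 per hour


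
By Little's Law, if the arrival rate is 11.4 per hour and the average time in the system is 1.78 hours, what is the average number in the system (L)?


L = lambda * W = 11.4 * 1.78 = 20.29

20.29


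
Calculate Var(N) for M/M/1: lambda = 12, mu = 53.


rho = 12/53; Var(N) = rho/(1-rho)^2 = 0.38

0.38


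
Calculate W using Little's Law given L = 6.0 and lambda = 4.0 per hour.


W = L / lambda = 6.0 / 4.0 = 1.5 hours

1.5 hours


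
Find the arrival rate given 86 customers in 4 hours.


lambda = total arrivals / time = 86 / 4 = 21.5 per hour

21.5 per hour


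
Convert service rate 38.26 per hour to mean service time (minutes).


Mean service time = 60/mu = 60/38.26 = 1.57 minutes

1.57 minutes


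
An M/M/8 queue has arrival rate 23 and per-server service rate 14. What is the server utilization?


rho = lambda/(c*mu) = 23/(8*14) = 0.2054

0.2054


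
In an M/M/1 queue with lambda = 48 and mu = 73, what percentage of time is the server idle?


Idle fraction = (1 - rho) * 100 = (1 - 48/73) * 100 = 34.2%

34.2%


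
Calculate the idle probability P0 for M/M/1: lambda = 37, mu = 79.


P0 = 1 - rho = 1 - 37/79 = 0.5316

0.5316


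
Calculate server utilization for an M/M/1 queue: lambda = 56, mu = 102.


rho = lambda/mu = 56/102 = 0.549

0.549


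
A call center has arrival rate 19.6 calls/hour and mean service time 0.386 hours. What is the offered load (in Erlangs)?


Offered load a = lambda * E[S] = 19.6 * 0.386 = 7.57 Erlangs

7.57 Erlangs


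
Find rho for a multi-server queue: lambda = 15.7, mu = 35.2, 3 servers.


rho = lambda / (c * mu) = 15.7 / (3 * 35.2) = 0.1487

0.1487


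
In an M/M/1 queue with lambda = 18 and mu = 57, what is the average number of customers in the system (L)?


rho = 18/57; L = rho/(1-rho) = 0.46

0.46


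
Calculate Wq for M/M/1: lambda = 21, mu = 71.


rho = 21/71; Wq = rho/(mu - lambda) = 0.0059 hours

0.0059 hours


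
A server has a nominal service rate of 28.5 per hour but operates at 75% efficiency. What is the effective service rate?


Effective rate = mu * efficiency = 28.5 * 0.75 = 21.38 per hour

21.38 per hour


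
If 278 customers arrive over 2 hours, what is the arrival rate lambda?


lambda = total arrivals / time = 278 / 2 = 139.0 per hour

139.0 per hour


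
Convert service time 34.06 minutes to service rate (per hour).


mu = 60 / avg_service_time = 60 / 34.06 = 1.76 per hour

1.76 per hour


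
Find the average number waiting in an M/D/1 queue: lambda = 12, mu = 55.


M/D/1: Lq = rho^2 / (2*(1-rho)) where rho = 12/55; Lq = 0.03

0.03


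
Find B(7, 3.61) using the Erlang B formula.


B(N,A) = (A^N/N!) / sum(A^k/k!, k=0..N) with N=7, A=3.61 = 0.0443

0.0443


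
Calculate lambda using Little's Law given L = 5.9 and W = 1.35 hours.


lambda = L / W = 5.9 / 1.35 = 4.37 per hour

4.37 per hour


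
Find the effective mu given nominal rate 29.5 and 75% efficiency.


Effective rate = mu * efficiency = 29.5 * 0.75 = 22.13 per hour

22.13 per hour


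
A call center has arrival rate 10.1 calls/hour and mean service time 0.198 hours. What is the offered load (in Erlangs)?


Offered load a = lambda * E[S] = 10.1 * 0.198 = 2.0 Erlangs

2.0 Erlangs


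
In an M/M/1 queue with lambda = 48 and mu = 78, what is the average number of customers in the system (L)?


rho = 48/78; L = rho/(1-rho) = 1.6

1.6


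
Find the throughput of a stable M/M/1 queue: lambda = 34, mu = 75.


For a stable queue (lambda < mu), throughput = lambda = 34 per hour

34 per hour


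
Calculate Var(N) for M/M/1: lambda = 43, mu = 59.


rho = 43/59; Var(N) = rho/(1-rho)^2 = 9.91

9.91


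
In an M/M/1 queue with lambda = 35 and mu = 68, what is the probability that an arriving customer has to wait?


P(wait) = rho = lambda/mu = 35/68 = 0.5147

0.5147


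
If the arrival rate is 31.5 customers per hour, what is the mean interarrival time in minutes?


Mean interarrival time = 60/lambda = 60/31.5 = 1.9 minutes

1.9 minutes


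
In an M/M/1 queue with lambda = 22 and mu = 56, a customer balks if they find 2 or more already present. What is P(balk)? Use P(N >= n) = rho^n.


P(N >= 2) = rho^2 = (22/56)^2 = 0.1543

0.1543


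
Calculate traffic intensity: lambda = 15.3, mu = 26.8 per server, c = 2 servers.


rho = lambda / (c * mu) = 15.3 / (2 * 26.8) = 0.2854

0.2854


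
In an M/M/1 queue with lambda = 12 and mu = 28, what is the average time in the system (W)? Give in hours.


W = 1/(mu - lambda) = 1/(28 - 12) = 0.0625 hours

0.0625 hours


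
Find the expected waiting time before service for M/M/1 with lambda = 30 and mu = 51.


rho = 30/51; Wq = rho/(mu - lambda) = 0.028 hours

0.028 hours


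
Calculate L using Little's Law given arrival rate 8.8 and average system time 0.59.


L = lambda * W = 8.8 * 0.59 = 5.19

5.19


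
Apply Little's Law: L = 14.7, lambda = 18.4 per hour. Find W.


W = L / lambda = 14.7 / 18.4 = 0.7989 hours

0.7989 hours


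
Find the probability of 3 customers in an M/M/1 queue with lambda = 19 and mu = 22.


rho = 19/22; P(n) = (1-rho)*rho^n = (1-19/22)*(19/22)^3 = 0.0878

0.0878


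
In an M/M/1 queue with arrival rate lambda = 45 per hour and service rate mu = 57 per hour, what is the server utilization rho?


rho = lambda/mu = 45/57 = 0.7895

0.7895


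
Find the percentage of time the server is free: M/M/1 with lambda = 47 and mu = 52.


Idle fraction = (1 - rho) * 100 = (1 - 47/52) * 100 = 9.6%

9.6%


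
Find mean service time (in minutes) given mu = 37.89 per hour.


Mean service time = 60/mu = 60/37.89 = 1.58 minutes

1.58 minutes


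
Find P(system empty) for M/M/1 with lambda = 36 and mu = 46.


P0 = 1 - rho = 1 - 36/46 = 0.2174

0.2174


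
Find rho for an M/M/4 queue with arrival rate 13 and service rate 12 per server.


rho = lambda/(c*mu) = 13/(4*12) = 0.2708

0.2708


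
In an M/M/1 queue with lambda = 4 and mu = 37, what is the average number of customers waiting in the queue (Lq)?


rho = 4/37; Lq = rho^2/(1-rho) = 0.01

0.01


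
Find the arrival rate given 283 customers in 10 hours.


lambda = total arrivals / time = 283 / 10 = 28.3 per hour

28.3 per hour


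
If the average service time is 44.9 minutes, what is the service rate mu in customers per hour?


mu = 60 / avg_service_time = 60 / 44.9 = 1.34 per hour

1.34 per hour


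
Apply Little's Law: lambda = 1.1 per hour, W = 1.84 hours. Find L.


L = lambda * W = 1.1 * 1.84 = 2.02

2.02


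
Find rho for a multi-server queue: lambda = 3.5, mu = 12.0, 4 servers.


rho = lambda / (c * mu) = 3.5 / (4 * 12.0) = 0.0729

0.0729


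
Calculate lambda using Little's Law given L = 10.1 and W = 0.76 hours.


lambda = L / W = 10.1 / 0.76 = 13.29 per hour

13.29 per hour


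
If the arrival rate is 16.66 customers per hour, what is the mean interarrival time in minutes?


Mean interarrival time = 60/lambda = 60/16.66 = 3.6 minutes

3.6 minutes


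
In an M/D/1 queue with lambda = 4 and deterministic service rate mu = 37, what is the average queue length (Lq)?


M/D/1: Lq = rho^2 / (2*(1-rho)) where rho = 4/37; Lq = 0.01

0.01


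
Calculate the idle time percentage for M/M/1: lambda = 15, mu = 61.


Idle fraction = (1 - rho) * 100 = (1 - 15/61) * 100 = 75.4%

75.4%


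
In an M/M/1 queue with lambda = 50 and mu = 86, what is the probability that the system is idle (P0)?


P0 = 1 - rho = 1 - 50/86 = 0.4186

0.4186


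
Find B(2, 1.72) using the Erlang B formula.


B(N,A) = (A^N/N!) / sum(A^k/k!, k=0..N) with N=2, A=1.72 = 0.3523

0.3523


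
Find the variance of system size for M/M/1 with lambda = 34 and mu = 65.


rho = 34/65; Var(N) = rho/(1-rho)^2 = 2.3

2.3


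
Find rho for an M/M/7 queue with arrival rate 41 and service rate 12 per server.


rho = lambda/(c*mu) = 41/(7*12) = 0.4881

0.4881


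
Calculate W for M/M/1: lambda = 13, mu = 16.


W = 1/(mu - lambda) = 1/(16 - 13) = 0.3333 hours

0.3333 hours


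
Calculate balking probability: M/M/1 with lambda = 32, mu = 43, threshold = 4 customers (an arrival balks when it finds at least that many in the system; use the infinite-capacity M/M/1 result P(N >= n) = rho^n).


P(N >= 4) = rho^4 = (32/43)^4 = 0.3067

0.3067


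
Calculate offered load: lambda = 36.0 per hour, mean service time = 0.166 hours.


Offered load a = lambda * E[S] = 36.0 * 0.166 = 5.98 Erlangs

5.98 Erlangs


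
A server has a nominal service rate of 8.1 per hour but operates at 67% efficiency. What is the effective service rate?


Effective rate = mu * efficiency = 8.1 * 0.67 = 5.43 per hour

5.43 per hour


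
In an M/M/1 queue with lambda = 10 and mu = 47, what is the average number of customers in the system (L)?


rho = 10/47; L = rho/(1-rho) = 0.27

0.27


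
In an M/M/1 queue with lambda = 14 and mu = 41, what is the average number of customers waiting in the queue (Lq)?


rho = 14/41; Lq = rho^2/(1-rho) = 0.18

0.18


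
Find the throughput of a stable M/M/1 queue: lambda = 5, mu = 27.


For a stable queue (lambda < mu), throughput = lambda = 5 per hour

5 per hour


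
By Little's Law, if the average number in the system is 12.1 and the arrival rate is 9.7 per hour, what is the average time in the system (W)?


W = L / lambda = 12.1 / 9.7 = 1.2474 hours

1.2474 hours


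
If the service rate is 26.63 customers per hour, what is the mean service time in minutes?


Mean service time = 60/mu = 60/26.63 = 2.25 minutes

2.25 minutes


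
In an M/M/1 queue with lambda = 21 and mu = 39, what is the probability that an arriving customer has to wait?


P(wait) = rho = lambda/mu = 21/39 = 0.5385

0.5385


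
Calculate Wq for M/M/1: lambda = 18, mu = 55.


rho = 18/55; Wq = rho/(mu - lambda) = 0.0088 hours

0.0088 hours


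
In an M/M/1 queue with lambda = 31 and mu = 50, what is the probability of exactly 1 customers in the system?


rho = 31/50; P(n) = (1-rho)*rho^n = (1-31/50)*(31/50)^1 = 0.2356

0.2356


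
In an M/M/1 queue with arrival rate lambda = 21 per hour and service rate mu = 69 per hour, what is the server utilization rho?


rho = lambda/mu = 21/69 = 0.3043

0.3043


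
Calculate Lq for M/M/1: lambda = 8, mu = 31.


rho = 8/31; Lq = rho^2/(1-rho) = 0.09

0.09


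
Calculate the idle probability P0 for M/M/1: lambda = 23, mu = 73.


P0 = 1 - rho = 1 - 23/73 = 0.6849

0.6849


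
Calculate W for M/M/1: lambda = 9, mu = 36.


W = 1/(mu - lambda) = 1/(36 - 9) = 0.037 hours

0.037 hours


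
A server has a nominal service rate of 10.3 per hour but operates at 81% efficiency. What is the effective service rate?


Effective rate = mu * efficiency = 10.3 * 0.81 = 8.34 per hour

8.34 per hour


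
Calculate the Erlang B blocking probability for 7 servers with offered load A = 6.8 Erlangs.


B(N,A) = (A^N/N!) / sum(A^k/k!, k=0..N) with N=7, A=6.8 = 0.2364

0.2364


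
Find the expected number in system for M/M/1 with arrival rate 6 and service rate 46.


rho = 6/46; L = rho/(1-rho) = 0.15

0.15


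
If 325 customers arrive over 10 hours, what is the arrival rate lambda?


lambda = total arrivals / time = 325 / 10 = 32.5 per hour

32.5 per hour


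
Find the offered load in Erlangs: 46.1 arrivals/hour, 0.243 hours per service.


Offered load a = lambda * E[S] = 46.1 * 0.243 = 11.2 Erlangs

11.2 Erlangs


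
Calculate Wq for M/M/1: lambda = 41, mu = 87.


rho = 41/87; Wq = rho/(mu - lambda) = 0.0102 hours

0.0102 hours


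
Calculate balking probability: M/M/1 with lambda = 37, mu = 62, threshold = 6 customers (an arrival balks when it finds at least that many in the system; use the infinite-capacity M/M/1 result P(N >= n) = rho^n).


P(N >= 6) = rho^6 = (37/62)^6 = 0.0452

0.0452


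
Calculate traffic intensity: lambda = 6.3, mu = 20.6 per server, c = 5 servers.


rho = lambda / (c * mu) = 6.3 / (5 * 20.6) = 0.0612

0.0612


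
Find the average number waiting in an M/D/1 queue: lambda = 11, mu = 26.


M/D/1: Lq = rho^2 / (2*(1-rho)) where rho = 11/26; Lq = 0.16

0.16


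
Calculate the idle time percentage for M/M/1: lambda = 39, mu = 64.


Idle fraction = (1 - rho) * 100 = (1 - 39/64) * 100 = 39.1%

39.1%


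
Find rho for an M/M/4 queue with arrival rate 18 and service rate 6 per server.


rho = lambda/(c*mu) = 18/(4*6) = 0.75

0.75


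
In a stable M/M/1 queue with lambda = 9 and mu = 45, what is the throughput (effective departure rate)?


For a stable queue (lambda < mu), throughput = lambda = 9 per hour

9 per hour


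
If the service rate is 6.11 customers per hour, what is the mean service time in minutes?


Mean service time = 60/mu = 60/6.11 = 9.82 minutes

9.82 minutes


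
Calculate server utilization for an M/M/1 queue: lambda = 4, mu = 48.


rho = lambda/mu = 4/48 = 0.0833

0.0833


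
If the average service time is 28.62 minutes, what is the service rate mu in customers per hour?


mu = 60 / avg_service_time = 60 / 28.62 = 2.1 per hour

2.1 per hour


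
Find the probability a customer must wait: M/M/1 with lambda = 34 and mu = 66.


P(wait) = rho = lambda/mu = 34/66 = 0.5152

0.5152


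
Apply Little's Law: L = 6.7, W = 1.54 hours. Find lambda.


lambda = L / W = 6.7 / 1.54 = 4.35 per hour

4.35 per hour


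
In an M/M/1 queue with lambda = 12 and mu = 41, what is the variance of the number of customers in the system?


rho = 12/41; Var(N) = rho/(1-rho)^2 = 0.59

0.59


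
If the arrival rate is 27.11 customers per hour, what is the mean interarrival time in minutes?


Mean interarrival time = 60/lambda = 60/27.11 = 2.21 minutes

2.21 minutes


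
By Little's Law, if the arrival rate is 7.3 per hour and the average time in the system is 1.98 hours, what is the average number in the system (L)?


L = lambda * W = 7.3 * 1.98 = 14.45

14.45


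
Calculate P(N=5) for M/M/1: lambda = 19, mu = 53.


rho = 19/53; P(n) = (1-rho)*rho^n = (1-19/53)*(19/53)^5 = 0.0038

0.0038


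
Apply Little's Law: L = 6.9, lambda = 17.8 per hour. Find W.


W = L / lambda = 6.9 / 17.8 = 0.3876 hours

0.3876 hours


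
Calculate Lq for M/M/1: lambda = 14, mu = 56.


rho = 14/56; Lq = rho^2/(1-rho) = 0.08

0.08


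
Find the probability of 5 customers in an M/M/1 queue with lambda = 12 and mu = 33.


rho = 12/33; P(n) = (1-rho)*rho^n = (1-12/33)*(12/33)^5 = 0.004

0.004


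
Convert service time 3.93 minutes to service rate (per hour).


mu = 60 / avg_service_time = 60 / 3.93 = 15.27 per hour

15.27 per hour


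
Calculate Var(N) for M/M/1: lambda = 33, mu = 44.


rho = 33/44; Var(N) = rho/(1-rho)^2 = 12.0

12.0


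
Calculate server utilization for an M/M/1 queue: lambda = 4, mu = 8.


rho = lambda/mu = 4/8 = 0.5

0.5


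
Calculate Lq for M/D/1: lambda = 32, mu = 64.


M/D/1: Lq = rho^2 / (2*(1-rho)) where rho = 32/64; Lq = 0.25

0.25


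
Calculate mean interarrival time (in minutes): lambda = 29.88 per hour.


Mean interarrival time = 60/lambda = 60/29.88 = 2.01 minutes

2.01 minutes


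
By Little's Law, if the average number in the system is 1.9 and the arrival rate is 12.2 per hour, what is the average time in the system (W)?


W = L / lambda = 1.9 / 12.2 = 0.1557 hours

0.1557 hours


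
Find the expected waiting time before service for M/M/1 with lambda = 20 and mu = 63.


rho = 20/63; Wq = rho/(mu - lambda) = 0.0074 hours

0.0074 hours


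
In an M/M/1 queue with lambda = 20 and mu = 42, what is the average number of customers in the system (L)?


rho = 20/42; L = rho/(1-rho) = 0.91

0.91


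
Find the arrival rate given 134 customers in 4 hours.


lambda = total arrivals / time = 134 / 4 = 33.5 per hour

33.5 per hour


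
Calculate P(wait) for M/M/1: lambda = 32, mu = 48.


P(wait) = rho = lambda/mu = 32/48 = 0.6667

0.6667


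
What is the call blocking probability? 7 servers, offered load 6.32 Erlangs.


B(N,A) = (A^N/N!) / sum(A^k/k!, k=0..N) with N=7, A=6.32 = 0.2058

0.2058


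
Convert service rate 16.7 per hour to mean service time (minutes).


Mean service time = 60/mu = 60/16.7 = 3.59 minutes

3.59 minutes


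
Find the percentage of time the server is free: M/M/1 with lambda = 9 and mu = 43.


Idle fraction = (1 - rho) * 100 = (1 - 9/43) * 100 = 79.1%

79.1%


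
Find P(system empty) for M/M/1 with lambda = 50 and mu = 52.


P0 = 1 - rho = 1 - 50/52 = 0.0385

0.0385


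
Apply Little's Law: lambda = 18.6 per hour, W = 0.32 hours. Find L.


L = lambda * W = 18.6 * 0.32 = 5.95

5.95


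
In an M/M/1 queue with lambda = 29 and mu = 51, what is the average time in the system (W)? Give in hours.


W = 1/(mu - lambda) = 1/(51 - 29) = 0.0455 hours

0.0455 hours


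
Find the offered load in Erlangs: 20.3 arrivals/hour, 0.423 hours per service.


Offered load a = lambda * E[S] = 20.3 * 0.423 = 8.59 Erlangs

8.59 Erlangs


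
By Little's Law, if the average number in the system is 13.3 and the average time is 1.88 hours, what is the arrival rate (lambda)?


lambda = L / W = 13.3 / 1.88 = 7.07 per hour

7.07 per hour


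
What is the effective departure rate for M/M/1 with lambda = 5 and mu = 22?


For a stable queue (lambda < mu), throughput = lambda = 5 per hour

5 per hour


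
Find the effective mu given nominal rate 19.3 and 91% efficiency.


Effective rate = mu * efficiency = 19.3 * 0.91 = 17.56 per hour

17.56 per hour


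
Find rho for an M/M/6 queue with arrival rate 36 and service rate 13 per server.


rho = lambda/(c*mu) = 36/(6*13) = 0.4615

0.4615


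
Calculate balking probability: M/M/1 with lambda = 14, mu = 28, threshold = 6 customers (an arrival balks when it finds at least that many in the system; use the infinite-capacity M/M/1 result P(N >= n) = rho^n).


P(N >= 6) = rho^6 = (14/28)^6 = 0.0156

0.0156


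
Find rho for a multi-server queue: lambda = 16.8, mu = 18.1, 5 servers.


rho = lambda / (c * mu) = 16.8 / (5 * 18.1) = 0.1856

0.1856


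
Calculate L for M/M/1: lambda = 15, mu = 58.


rho = 15/58; L = rho/(1-rho) = 0.35

0.35


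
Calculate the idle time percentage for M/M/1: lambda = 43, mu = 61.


Idle fraction = (1 - rho) * 100 = (1 - 43/61) * 100 = 29.5%

29.5%


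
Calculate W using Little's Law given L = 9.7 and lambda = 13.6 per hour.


W = L / lambda = 9.7 / 13.6 = 0.7132 hours

0.7132 hours


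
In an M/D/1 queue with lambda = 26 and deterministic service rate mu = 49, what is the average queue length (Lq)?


M/D/1: Lq = rho^2 / (2*(1-rho)) where rho = 26/49; Lq = 0.3

0.3


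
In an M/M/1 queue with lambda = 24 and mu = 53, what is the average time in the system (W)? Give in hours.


W = 1/(mu - lambda) = 1/(53 - 24) = 0.0345 hours

0.0345 hours


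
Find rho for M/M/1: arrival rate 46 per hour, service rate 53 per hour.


rho = lambda/mu = 46/53 = 0.8679

0.8679


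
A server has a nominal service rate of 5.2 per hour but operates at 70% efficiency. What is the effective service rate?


Effective rate = mu * efficiency = 5.2 * 0.7 = 3.64 per hour

3.64 per hour


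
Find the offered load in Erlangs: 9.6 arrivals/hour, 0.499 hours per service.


Offered load a = lambda * E[S] = 9.6 * 0.499 = 4.79 Erlangs

4.79 Erlangs


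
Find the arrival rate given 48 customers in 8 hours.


lambda = total arrivals / time = 48 / 8 = 6.0 per hour

6.0 per hour


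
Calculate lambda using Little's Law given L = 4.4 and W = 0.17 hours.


lambda = L / W = 4.4 / 0.17 = 25.88 per hour

25.88 per hour


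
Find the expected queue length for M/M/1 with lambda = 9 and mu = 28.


rho = 9/28; Lq = rho^2/(1-rho) = 0.15

0.15


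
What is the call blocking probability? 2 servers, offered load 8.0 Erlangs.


B(N,A) = (A^N/N!) / sum(A^k/k!, k=0..N) with N=2, A=8.0 = 0.7805

0.7805


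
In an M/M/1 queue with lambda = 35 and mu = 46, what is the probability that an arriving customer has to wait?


P(wait) = rho = lambda/mu = 35/46 = 0.7609

0.7609


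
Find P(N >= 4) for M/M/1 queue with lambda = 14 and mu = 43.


P(N >= 4) = rho^4 = (14/43)^4 = 0.0112

0.0112


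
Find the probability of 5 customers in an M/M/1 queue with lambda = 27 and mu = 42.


rho = 27/42; P(n) = (1-rho)*rho^n = (1-27/42)*(27/42)^5 = 0.0392

0.0392


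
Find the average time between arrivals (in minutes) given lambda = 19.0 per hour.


Mean interarrival time = 60/lambda = 60/19.0 = 3.16 minutes

3.16 minutes


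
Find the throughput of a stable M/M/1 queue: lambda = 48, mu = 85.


For a stable queue (lambda < mu), throughput = lambda = 48 per hour

48 per hour


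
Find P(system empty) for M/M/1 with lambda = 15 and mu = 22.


P0 = 1 - rho = 1 - 15/22 = 0.3182

0.3182


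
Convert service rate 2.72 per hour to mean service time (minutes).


Mean service time = 60/mu = 60/2.72 = 22.06 minutes

22.06 minutes


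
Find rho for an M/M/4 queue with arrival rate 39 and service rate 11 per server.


rho = lambda/(c*mu) = 39/(4*11) = 0.8864

0.8864


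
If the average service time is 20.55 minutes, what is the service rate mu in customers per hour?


mu = 60 / avg_service_time = 60 / 20.55 = 2.92 per hour

2.92 per hour


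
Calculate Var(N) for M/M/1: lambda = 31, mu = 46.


rho = 31/46; Var(N) = rho/(1-rho)^2 = 6.34

6.34


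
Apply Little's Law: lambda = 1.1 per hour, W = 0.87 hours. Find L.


L = lambda * W = 1.1 * 0.87 = 0.96

0.96


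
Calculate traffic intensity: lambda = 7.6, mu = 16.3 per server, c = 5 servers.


rho = lambda / (c * mu) = 7.6 / (5 * 16.3) = 0.0933

0.0933


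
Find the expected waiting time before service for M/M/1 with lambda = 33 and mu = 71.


rho = 33/71; Wq = rho/(mu - lambda) = 0.0122 hours

0.0122 hours


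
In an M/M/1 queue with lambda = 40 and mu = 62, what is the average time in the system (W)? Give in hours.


W = 1/(mu - lambda) = 1/(62 - 40) = 0.0455 hours

0.0455 hours


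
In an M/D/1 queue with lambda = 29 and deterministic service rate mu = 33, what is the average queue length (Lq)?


M/D/1: Lq = rho^2 / (2*(1-rho)) where rho = 29/33; Lq = 3.19

3.19


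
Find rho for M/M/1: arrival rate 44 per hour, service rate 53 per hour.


rho = lambda/mu = 44/53 = 0.8302

0.8302


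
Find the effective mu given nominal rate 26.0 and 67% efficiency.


Effective rate = mu * efficiency = 26.0 * 0.67 = 17.42 per hour

17.42 per hour


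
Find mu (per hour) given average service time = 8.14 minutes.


mu = 60 / avg_service_time = 60 / 8.14 = 7.37 per hour

7.37 per hour


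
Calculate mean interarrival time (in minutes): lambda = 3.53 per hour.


Mean interarrival time = 60/lambda = 60/3.53 = 17.0 minutes

17.0 minutes


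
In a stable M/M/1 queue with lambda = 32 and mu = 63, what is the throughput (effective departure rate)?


For a stable queue (lambda < mu), throughput = lambda = 32 per hour

32 per hour


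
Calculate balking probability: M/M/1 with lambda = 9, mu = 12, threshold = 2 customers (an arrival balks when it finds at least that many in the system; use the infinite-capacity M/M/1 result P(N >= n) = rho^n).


P(N >= 2) = rho^2 = (9/12)^2 = 0.5625

0.5625


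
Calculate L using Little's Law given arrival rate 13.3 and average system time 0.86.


L = lambda * W = 13.3 * 0.86 = 11.44

11.44


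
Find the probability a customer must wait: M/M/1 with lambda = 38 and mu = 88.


P(wait) = rho = lambda/mu = 38/88 = 0.4318

0.4318


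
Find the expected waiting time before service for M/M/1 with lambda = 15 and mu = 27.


rho = 15/27; Wq = rho/(mu - lambda) = 0.0463 hours

0.0463 hours


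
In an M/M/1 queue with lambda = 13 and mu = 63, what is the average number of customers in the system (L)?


rho = 13/63; L = rho/(1-rho) = 0.26

0.26


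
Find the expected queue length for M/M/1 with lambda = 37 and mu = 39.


rho = 37/39; Lq = rho^2/(1-rho) = 17.55

17.55


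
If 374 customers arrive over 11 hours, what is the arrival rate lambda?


lambda = total arrivals / time = 374 / 11 = 34.0 per hour

34.0 per hour


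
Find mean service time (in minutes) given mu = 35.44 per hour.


Mean service time = 60/mu = 60/35.44 = 1.69 minutes

1.69 minutes


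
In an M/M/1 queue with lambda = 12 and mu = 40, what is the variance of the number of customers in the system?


rho = 12/40; Var(N) = rho/(1-rho)^2 = 0.61

0.61


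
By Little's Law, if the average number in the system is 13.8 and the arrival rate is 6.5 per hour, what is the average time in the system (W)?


W = L / lambda = 13.8 / 6.5 = 2.1231 hours

2.1231 hours


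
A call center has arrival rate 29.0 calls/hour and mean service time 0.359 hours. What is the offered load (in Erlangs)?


Offered load a = lambda * E[S] = 29.0 * 0.359 = 10.41 Erlangs

10.41 Erlangs


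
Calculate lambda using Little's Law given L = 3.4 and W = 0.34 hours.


lambda = L / W = 3.4 / 0.34 = 10.0 per hour

10.0 per hour


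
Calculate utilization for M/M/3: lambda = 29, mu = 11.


rho = lambda/(c*mu) = 29/(3*11) = 0.8788

0.8788


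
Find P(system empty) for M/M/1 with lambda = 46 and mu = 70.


P0 = 1 - rho = 1 - 46/70 = 0.3429

0.3429


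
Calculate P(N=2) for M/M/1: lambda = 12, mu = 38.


rho = 12/38; P(n) = (1-rho)*rho^n = (1-12/38)*(12/38)^2 = 0.0682

0.0682


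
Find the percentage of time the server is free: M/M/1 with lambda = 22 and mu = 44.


Idle fraction = (1 - rho) * 100 = (1 - 22/44) * 100 = 50.0%

50.0%


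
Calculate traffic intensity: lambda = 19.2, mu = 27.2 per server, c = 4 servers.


rho = lambda / (c * mu) = 19.2 / (4 * 27.2) = 0.1765

0.1765


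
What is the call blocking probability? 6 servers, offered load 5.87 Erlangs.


B(N,A) = (A^N/N!) / sum(A^k/k!, k=0..N) with N=6, A=5.87 = 0.2557

0.2557


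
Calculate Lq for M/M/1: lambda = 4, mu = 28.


rho = 4/28; Lq = rho^2/(1-rho) = 0.02

0.02


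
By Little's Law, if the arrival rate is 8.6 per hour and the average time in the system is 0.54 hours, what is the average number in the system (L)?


L = lambda * W = 8.6 * 0.54 = 4.64

4.64


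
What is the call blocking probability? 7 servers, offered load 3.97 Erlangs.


B(N,A) = (A^N/N!) / sum(A^k/k!, k=0..N) with N=7, A=3.97 = 0.0612

0.0612


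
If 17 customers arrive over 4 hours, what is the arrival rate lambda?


lambda = total arrivals / time = 17 / 4 = 4.25 per hour

4.25 per hour


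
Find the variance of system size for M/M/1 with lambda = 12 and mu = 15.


rho = 12/15; Var(N) = rho/(1-rho)^2 = 20.0

20.0


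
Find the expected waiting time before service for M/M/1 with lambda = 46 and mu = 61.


rho = 46/61; Wq = rho/(mu - lambda) = 0.0503 hours

0.0503 hours


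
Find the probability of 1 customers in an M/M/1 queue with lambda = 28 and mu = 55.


rho = 28/55; P(n) = (1-rho)*rho^n = (1-28/55)*(28/55)^1 = 0.2499

0.2499


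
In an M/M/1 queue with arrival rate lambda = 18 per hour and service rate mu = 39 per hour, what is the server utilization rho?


rho = lambda/mu = 18/39 = 0.4615

0.4615


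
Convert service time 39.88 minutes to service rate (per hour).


mu = 60 / avg_service_time = 60 / 39.88 = 1.5 per hour

1.5 per hour


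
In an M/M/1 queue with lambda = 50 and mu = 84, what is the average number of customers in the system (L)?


rho = 50/84; L = rho/(1-rho) = 1.47

1.47


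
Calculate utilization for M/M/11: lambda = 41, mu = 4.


rho = lambda/(c*mu) = 41/(11*4) = 0.9318

0.9318


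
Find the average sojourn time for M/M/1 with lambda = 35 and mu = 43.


W = 1/(mu - lambda) = 1/(43 - 35) = 0.125 hours

0.125 hours


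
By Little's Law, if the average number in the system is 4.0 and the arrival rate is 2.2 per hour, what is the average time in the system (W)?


W = L / lambda = 4.0 / 2.2 = 1.8182 hours

1.8182 hours


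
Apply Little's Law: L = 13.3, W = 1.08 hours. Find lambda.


lambda = L / W = 13.3 / 1.08 = 12.31 per hour

12.31 per hour


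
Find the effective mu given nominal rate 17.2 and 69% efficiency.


Effective rate = mu * efficiency = 17.2 * 0.69 = 11.87 per hour

11.87 per hour


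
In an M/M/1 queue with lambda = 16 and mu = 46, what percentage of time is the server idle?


Idle fraction = (1 - rho) * 100 = (1 - 16/46) * 100 = 65.2%

65.2%


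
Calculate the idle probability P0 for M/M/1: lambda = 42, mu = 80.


P0 = 1 - rho = 1 - 42/80 = 0.475

0.475


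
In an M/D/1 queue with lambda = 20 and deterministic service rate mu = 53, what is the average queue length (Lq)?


M/D/1: Lq = rho^2 / (2*(1-rho)) where rho = 20/53; Lq = 0.11

0.11
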